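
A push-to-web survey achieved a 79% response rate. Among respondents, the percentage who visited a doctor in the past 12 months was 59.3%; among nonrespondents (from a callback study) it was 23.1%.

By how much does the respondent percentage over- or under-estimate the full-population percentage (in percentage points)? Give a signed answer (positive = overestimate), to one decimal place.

+7.6 percentage points

Nonresponse fraction = 1 − 0.79 = 0.21.
Bias = (nonresponse fraction) × (respondent percentage − nonrespondent percentage)
     = 0.21 × (59.3 − 23.1) = 0.21 × 36.2 = 7.602.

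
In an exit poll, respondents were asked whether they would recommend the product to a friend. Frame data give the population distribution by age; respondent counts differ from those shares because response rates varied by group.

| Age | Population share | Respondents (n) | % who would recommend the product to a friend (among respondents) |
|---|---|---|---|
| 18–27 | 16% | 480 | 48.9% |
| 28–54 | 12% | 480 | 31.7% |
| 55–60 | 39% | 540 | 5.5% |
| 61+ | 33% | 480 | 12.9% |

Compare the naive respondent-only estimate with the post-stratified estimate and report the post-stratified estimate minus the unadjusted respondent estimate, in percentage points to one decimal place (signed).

-6.1 percentage points

Without adjustment, the pooled respondent share is:
  (480/1980)×48.9 + (480/1980)×31.7 + (540/1980)×5.5 + (480/1980)×12.9 = 24.1667%
Post-stratified estimate weights by population shares:
  0.16×48.9 + 0.12×31.7 + 0.39×5.5 + 0.33×12.9 = 18.03%
Difference = 18.03 − 24.1667 = -6.1367 pp.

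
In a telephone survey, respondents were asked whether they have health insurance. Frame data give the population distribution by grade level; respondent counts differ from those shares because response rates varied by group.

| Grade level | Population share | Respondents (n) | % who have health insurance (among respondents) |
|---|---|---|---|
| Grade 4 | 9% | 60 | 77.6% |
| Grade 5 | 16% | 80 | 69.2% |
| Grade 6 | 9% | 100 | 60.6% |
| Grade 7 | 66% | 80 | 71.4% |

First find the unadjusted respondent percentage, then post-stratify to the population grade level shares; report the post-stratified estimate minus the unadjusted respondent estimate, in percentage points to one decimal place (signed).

+2.0 percentage points

Naive respondent-only estimate (weights = respondent counts):
  (60/320)×77.6 + (80/320)×69.2 + (100/320)×60.6 + (80/320)×71.4 = 68.6375%
Reweighting by population grade level shares:
  0.09×77.6 + 0.16×69.2 + 0.09×60.6 + 0.66×71.4 = 70.634%
Difference = 70.634 − 68.6375 = 1.9965 pp.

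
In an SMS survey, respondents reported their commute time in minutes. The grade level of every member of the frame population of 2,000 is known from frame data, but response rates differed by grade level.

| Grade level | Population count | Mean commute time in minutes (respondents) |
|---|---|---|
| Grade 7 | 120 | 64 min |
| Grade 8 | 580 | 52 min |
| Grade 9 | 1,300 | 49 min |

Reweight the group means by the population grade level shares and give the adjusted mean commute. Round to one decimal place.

50.8

Reweight to the known grade level distribution:
  Grade 7: (120/2,000) × 64 = 3.84
  Grade 8: (580/2,000) × 52 = 15.08
  Grade 9: (1,300/2,000) × 49 = 31.85
Post-stratified estimate = 50.77 → 50.8.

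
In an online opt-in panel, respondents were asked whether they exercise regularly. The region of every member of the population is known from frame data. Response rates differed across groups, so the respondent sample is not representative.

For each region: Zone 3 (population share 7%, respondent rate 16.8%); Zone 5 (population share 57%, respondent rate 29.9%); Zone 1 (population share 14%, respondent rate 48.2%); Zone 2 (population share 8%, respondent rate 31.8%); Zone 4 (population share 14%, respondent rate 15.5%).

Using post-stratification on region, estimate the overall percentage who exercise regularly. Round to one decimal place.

Post-stratification weights by population share, not respondent share:
  Zone 3: 0.07 × 16.8 = 1.176
  Zone 5: 0.57 × 29.9 = 17.043
  Zone 1: 0.14 × 48.2 = 6.748
  Zone 2: 0.08 × 31.8 = 2.544
  Zone 4: 0.14 × 15.5 = 2.17
Post-stratified estimate = 29.681 → 29.7%.

29.7%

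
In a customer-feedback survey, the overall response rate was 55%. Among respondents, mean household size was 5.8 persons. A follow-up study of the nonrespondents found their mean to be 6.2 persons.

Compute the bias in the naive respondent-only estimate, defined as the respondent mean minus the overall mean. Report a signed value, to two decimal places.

Nonresponse fraction = 1 − 0.55 = 0.45.
Bias = (nonresponse fraction) × (respondent mean − nonrespondent mean)
     = 0.45 × (5.8 − 6.2) = 0.45 × -0.4 = -0.18.

-0.18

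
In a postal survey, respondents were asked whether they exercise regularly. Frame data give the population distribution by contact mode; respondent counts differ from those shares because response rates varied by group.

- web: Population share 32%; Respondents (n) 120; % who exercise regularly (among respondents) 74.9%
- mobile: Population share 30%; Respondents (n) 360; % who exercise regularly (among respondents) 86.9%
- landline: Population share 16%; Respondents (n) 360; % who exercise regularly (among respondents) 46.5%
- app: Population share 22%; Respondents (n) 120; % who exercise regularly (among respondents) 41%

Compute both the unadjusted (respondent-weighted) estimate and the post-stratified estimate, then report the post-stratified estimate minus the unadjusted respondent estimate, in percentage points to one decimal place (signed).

Unadjusted (pooled respondent) estimate weights by respondent counts:
  (120/960)×74.9 + (360/960)×86.9 + (360/960)×46.5 + (120/960)×41 = 64.5125%
Post-stratified estimate weights by population shares:
  0.32×74.9 + 0.3×86.9 + 0.16×46.5 + 0.22×41 = 66.498%
Difference = 66.498 − 64.5125 = 1.9855 pp.

+2.0 percentage points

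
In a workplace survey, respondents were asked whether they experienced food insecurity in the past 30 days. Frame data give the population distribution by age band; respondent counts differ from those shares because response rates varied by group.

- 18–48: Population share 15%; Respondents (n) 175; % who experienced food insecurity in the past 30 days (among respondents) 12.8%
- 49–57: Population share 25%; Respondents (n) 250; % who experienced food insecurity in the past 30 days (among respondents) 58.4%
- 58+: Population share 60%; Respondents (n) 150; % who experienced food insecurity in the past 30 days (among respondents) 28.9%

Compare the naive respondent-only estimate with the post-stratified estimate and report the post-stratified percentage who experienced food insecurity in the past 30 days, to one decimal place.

Naive respondent-only estimate (weights = respondent counts):
  (175/575)×12.8 + (250/575)×58.4 + (150/575)×28.9 = 36.8261%
Post-stratified estimate weights by population shares:
  0.15×12.8 + 0.25×58.4 + 0.6×28.9 = 33.86%

33.9%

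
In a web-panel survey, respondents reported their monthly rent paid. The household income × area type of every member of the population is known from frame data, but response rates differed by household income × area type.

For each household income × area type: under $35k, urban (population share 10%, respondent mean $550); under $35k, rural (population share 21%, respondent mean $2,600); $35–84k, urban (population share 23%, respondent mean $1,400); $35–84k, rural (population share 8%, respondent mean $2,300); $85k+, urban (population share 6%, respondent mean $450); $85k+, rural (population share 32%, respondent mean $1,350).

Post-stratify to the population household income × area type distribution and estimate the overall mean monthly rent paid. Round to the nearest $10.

Post-stratification weights by population share, not respondent share:
  under $35k, urban: 0.1 × 550 = 55
  under $35k, rural: 0.21 × 2600 = 546
  $35–84k, urban: 0.23 × 1400 = 322
  $35–84k, rural: 0.08 × 2300 = 184
  $85k+, urban: 0.06 × 450 = 27
  $85k+, rural: 0.32 × 1350 = 432
Post-stratified estimate = 1566 → $1,570.

$1,570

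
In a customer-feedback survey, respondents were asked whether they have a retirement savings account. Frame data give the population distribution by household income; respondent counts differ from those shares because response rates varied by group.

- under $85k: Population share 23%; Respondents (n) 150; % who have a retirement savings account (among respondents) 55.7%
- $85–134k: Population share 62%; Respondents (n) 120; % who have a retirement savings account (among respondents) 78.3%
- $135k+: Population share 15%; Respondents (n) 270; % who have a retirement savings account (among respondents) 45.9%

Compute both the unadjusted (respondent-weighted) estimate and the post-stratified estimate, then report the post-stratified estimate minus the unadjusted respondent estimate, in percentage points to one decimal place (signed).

+12.4 percentage points

Naive respondent-only estimate (weights = respondent counts):
  (150/540)×55.7 + (120/540)×78.3 + (270/540)×45.9 = 55.8222%
Post-stratifying to population shares instead:
  0.23×55.7 + 0.62×78.3 + 0.15×45.9 = 68.242%
Difference = 68.242 − 55.8222 = 12.4198 pp.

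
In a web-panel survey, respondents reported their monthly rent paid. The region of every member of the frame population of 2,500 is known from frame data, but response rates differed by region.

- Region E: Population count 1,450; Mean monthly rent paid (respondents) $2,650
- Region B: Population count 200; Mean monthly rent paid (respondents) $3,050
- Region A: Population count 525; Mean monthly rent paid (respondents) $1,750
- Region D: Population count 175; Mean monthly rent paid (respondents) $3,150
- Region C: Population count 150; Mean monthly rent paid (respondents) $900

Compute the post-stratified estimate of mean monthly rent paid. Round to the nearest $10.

Each cell contributes population-share × respondent value:
  Region E: (1,450/2,500) × 2650 = 1537
  Region B: (200/2,500) × 3050 = 244
  Region A: (525/2,500) × 1750 = 367.5
  Region D: (175/2,500) × 3150 = 220.5
  Region C: (150/2,500) × 900 = 54
Post-stratified estimate = 2423 → $2,420.

$2,420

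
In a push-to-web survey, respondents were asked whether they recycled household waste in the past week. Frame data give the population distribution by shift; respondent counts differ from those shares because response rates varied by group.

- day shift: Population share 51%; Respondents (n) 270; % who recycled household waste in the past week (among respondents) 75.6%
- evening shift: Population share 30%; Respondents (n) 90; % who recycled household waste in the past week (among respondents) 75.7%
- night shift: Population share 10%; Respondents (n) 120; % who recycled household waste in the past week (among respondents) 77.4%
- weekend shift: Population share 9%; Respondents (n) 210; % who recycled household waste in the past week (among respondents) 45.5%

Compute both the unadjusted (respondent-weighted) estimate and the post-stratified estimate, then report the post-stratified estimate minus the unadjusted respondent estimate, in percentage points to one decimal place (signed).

Naive respondent-only estimate (weights = respondent counts):
  (270/690)×75.6 + (90/690)×75.7 + (120/690)×77.4 + (210/690)×45.5 = 66.7652%
Post-stratified estimate weights by population shares:
  0.51×75.6 + 0.3×75.7 + 0.1×77.4 + 0.09×45.5 = 73.101%
Difference = 73.101 − 66.7652 = 6.3358 pp.

+6.3 percentage points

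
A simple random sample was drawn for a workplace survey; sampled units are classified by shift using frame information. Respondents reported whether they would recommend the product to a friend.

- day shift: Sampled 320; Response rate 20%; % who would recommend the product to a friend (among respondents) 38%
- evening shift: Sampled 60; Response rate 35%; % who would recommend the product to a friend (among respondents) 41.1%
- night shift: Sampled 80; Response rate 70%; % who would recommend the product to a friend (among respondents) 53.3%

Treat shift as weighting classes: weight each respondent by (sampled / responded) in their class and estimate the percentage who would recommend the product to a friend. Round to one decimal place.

41.1%

Weighting each respondent by the inverse class response rate inflates each class back to its sampled size, so the class weight is n_sampled:
  day shift: 320 × 38 = 12,160
  evening shift: 60 × 41.1 = 2466
  night shift: 80 × 53.3 = 4264
Adjusted estimate = 18,890 / 460 = 41.0652 → 41.1%.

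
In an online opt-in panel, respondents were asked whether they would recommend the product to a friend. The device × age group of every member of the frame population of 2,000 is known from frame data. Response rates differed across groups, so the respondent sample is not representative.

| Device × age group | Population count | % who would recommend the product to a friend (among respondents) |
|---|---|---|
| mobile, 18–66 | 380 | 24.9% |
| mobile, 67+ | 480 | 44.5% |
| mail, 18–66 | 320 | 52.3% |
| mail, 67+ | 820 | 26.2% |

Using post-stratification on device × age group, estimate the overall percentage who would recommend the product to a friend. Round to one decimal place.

34.5%

Post-stratification weights by population share, not respondent share:
  mobile, 18–66: (380/2,000) × 24.9 = 4.731
  mobile, 67+: (480/2,000) × 44.5 = 10.68
  mail, 18–66: (320/2,000) × 52.3 = 8.368
  mail, 67+: (820/2,000) × 26.2 = 10.742
Post-stratified estimate = 34.521 → 34.5%.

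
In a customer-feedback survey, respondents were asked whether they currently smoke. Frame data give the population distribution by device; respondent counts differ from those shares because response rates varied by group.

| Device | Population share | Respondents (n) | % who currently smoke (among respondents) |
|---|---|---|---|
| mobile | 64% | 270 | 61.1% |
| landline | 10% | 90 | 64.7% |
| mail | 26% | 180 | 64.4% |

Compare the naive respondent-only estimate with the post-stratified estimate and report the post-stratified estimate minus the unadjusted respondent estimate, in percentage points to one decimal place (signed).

-0.5 percentage points

Naive respondent-only estimate (weights = respondent counts):
  (270/540)×61.1 + (90/540)×64.7 + (180/540)×64.4 = 62.8%
Post-stratifying to population shares instead:
  0.64×61.1 + 0.1×64.7 + 0.26×64.4 = 62.318%
Difference = 62.318 − 62.8 = -0.482 pp.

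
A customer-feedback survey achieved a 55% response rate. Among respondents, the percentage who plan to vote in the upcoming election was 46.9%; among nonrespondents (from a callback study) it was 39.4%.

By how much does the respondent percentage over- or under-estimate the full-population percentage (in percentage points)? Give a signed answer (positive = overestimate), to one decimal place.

Nonresponse fraction = 1 − 0.55 = 0.45.
Bias = (nonresponse fraction) × (respondent percentage − nonrespondent percentage)
     = 0.45 × (46.9 − 39.4) = 0.45 × 7.5 = 3.375.

+3.4 percentage points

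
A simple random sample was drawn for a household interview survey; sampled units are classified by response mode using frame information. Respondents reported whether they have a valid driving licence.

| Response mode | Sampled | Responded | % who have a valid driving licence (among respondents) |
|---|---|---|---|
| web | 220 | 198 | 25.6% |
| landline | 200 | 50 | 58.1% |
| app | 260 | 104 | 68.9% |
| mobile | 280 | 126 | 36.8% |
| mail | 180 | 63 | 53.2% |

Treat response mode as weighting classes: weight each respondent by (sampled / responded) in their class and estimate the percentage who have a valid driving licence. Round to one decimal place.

Class response rates: web 198/220 = 90%, landline 50/200 = 25%, app 104/260 = 40%, mobile 126/280 = 45%, mail 63/180 = 35%.
Each respondent's weight = sampled/responded in their class; summing within a class gives n_sampled, so:
  web: 220 × 25.6 = 5632
  landline: 200 × 58.1 = 11,620
  app: 260 × 68.9 = 17,914
  mobile: 280 × 36.8 = 10,304
  mail: 180 × 53.2 = 9576
Adjusted estimate = 55,046 / 1,140 = 48.286 → 48.3%.

48.3%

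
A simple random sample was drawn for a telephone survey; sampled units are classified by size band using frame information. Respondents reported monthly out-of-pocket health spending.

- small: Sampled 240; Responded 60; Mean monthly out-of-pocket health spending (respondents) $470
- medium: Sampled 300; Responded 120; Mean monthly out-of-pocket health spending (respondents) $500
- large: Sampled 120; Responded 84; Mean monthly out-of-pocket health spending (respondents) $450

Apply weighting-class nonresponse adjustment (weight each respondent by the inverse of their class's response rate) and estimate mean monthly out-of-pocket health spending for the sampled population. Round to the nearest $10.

Response rates by class: small 60/240 = 25%, medium 120/300 = 40%, large 84/120 = 70%.
Each respondent's weight = sampled/responded in their class; summing within a class gives n_sampled, so:
  small: 240 × 470 = 112,800
  medium: 300 × 500 = 150,000
  large: 120 × 450 = 54,000
Adjusted estimate = 316,800 / 660 = 480 → $480.

$480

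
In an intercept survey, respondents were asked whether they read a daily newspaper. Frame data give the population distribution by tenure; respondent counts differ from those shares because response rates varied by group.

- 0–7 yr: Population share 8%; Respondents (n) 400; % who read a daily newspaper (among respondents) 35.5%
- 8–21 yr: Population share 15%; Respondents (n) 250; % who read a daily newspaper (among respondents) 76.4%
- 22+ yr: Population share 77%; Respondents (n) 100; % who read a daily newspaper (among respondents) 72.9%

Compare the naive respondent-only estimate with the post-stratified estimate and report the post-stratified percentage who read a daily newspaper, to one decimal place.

70.4%

Unadjusted (pooled respondent) estimate weights by respondent counts:
  (400/750)×35.5 + (250/750)×76.4 + (100/750)×72.9 = 54.12%
Reweighting by population tenure shares:
  0.08×35.5 + 0.15×76.4 + 0.77×72.9 = 70.433%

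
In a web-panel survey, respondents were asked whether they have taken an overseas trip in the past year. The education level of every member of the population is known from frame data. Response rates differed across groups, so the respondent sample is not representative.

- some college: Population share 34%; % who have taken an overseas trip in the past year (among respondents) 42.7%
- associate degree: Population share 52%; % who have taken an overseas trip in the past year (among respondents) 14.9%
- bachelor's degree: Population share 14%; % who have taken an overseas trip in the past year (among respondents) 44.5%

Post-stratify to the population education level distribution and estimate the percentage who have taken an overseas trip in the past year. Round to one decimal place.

Post-stratification weights by population share, not respondent share:
  some college: 0.34 × 42.7 = 14.518
  associate degree: 0.52 × 14.9 = 7.748
  bachelor's degree: 0.14 × 44.5 = 6.23
Post-stratified estimate = 28.496 → 28.5%.

28.5%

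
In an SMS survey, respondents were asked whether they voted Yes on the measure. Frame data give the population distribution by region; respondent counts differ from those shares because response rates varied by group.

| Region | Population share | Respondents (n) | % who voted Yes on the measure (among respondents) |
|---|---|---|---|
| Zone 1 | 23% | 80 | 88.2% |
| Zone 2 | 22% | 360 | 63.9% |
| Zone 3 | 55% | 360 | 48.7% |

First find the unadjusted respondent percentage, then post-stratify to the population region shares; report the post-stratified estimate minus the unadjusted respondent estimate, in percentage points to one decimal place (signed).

Unadjusted (pooled respondent) estimate weights by respondent counts:
  (80/800)×88.2 + (360/800)×63.9 + (360/800)×48.7 = 59.49%
Reweighting by population region shares:
  0.23×88.2 + 0.22×63.9 + 0.55×48.7 = 61.129%
Difference = 61.129 − 59.49 = 1.639 pp.

+1.6 percentage points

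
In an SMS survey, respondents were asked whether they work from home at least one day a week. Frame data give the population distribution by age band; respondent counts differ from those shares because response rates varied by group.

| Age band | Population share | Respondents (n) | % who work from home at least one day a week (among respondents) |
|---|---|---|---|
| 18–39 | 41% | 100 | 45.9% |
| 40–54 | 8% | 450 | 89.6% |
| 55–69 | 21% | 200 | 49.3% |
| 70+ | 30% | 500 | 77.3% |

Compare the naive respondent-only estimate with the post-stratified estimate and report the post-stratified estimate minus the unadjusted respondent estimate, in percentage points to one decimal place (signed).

Unadjusted (pooled respondent) estimate weights by respondent counts:
  (100/1250)×45.9 + (450/1250)×89.6 + (200/1250)×49.3 + (500/1250)×77.3 = 74.736%
Post-stratified estimate weights by population shares:
  0.41×45.9 + 0.08×89.6 + 0.21×49.3 + 0.3×77.3 = 59.53%
Difference = 59.53 − 74.736 = -15.206 pp.

-15.2 percentage points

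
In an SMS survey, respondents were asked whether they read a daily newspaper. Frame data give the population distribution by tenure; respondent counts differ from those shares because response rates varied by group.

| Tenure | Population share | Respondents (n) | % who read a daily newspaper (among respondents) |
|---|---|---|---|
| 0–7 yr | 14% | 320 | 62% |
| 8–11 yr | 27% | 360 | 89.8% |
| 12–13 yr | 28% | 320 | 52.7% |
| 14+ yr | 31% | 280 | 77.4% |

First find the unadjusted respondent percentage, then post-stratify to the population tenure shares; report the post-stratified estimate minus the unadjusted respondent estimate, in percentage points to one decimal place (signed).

Naive respondent-only estimate (weights = respondent counts):
  (320/1280)×62 + (360/1280)×89.8 + (320/1280)×52.7 + (280/1280)×77.4 = 70.8625%
Post-stratifying to population shares instead:
  0.14×62 + 0.27×89.8 + 0.28×52.7 + 0.31×77.4 = 71.676%
Difference = 71.676 − 70.8625 = 0.8135 pp.

+0.8 percentage points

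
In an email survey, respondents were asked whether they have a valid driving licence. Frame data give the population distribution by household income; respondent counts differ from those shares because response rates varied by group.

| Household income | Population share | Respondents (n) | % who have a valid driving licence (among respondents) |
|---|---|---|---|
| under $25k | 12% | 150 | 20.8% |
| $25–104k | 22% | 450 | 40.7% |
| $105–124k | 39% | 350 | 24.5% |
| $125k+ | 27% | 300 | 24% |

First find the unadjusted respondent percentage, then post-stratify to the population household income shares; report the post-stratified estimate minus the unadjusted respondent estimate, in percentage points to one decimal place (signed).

-2.3 percentage points

Naive respondent-only estimate (weights = respondent counts):
  (150/1250)×20.8 + (450/1250)×40.7 + (350/1250)×24.5 + (300/1250)×24 = 29.768%
Post-stratified estimate weights by population shares:
  0.12×20.8 + 0.22×40.7 + 0.39×24.5 + 0.27×24 = 27.485%
Difference = 27.485 − 29.768 = -2.283 pp.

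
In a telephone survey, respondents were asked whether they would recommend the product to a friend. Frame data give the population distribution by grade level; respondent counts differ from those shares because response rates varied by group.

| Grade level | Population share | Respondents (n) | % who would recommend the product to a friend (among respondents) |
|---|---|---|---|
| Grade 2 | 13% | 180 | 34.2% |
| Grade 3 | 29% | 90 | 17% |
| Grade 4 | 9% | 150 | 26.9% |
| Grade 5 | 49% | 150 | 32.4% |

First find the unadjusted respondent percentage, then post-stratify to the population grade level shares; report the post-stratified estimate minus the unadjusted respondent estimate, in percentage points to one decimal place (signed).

Naive respondent-only estimate (weights = respondent counts):
  (180/570)×34.2 + (90/570)×17 + (150/570)×26.9 + (150/570)×32.4 = 29.0895%
Reweighting by population grade level shares:
  0.13×34.2 + 0.29×17 + 0.09×26.9 + 0.49×32.4 = 27.673%
Difference = 27.673 − 29.0895 = -1.4165 pp.

-1.4 percentage points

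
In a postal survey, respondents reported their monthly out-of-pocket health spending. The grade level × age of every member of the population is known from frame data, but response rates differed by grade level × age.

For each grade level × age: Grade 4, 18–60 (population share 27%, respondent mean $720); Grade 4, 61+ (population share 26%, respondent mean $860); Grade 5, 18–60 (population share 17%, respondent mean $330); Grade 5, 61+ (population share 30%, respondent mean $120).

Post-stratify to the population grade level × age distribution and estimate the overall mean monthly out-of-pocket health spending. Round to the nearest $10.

Weight each group's respondent value by its population share:
  Grade 4, 18–60: 0.27 × 720 = 194.4
  Grade 4, 61+: 0.26 × 860 = 223.6
  Grade 5, 18–60: 0.17 × 330 = 56.1
  Grade 5, 61+: 0.3 × 120 = 36
Post-stratified estimate = 510.1 → $510.

$510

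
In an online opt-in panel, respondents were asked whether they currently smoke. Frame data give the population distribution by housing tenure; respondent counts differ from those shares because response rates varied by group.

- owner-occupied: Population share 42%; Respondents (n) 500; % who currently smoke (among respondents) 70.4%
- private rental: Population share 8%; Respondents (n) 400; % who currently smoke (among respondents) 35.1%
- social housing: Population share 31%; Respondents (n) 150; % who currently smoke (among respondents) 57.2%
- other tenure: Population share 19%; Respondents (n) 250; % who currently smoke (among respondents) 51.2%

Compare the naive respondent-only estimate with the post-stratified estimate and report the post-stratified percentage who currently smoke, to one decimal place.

Unadjusted (pooled respondent) estimate weights by respondent counts:
  (500/1300)×70.4 + (400/1300)×35.1 + (150/1300)×57.2 + (250/1300)×51.2 = 54.3231%
Post-stratifying to population shares instead:
  0.42×70.4 + 0.08×35.1 + 0.31×57.2 + 0.19×51.2 = 59.836%

59.8%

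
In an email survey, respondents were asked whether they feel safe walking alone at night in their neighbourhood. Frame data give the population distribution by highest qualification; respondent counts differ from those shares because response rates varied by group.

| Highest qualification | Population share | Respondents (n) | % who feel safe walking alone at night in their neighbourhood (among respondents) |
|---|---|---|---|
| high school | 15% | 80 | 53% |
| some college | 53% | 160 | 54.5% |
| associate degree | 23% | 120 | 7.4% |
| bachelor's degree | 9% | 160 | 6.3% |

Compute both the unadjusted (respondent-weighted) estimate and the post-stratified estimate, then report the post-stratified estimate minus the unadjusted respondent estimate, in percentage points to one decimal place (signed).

Unadjusted (pooled respondent) estimate weights by respondent counts:
  (80/520)×53 + (160/520)×54.5 + (120/520)×7.4 + (160/520)×6.3 = 28.5692%
Post-stratifying to population shares instead:
  0.15×53 + 0.53×54.5 + 0.23×7.4 + 0.09×6.3 = 39.104%
Difference = 39.104 − 28.5692 = 10.5348 pp.

+10.5 percentage points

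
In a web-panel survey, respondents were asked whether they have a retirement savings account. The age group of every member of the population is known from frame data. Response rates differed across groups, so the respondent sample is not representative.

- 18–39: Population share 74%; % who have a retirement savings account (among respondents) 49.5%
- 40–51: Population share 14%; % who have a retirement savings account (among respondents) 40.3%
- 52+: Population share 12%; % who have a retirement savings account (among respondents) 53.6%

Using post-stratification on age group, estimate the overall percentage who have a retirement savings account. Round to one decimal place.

48.7%

Weight each group's respondent value by its population share:
  18–39: 0.74 × 49.5 = 36.63
  40–51: 0.14 × 40.3 = 5.642
  52+: 0.12 × 53.6 = 6.432
Post-stratified estimate = 48.704 → 48.7%.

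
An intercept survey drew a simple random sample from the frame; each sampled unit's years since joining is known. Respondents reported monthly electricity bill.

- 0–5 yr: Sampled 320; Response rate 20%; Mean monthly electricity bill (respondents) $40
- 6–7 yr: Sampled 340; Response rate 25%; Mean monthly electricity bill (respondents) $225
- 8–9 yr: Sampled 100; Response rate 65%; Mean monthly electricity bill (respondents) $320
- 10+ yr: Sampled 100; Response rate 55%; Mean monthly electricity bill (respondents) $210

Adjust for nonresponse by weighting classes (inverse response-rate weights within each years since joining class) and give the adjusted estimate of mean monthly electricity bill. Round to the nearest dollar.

$165

With weight = n_sampled/n_responded per class, the weighted class total is n_sampled:
  0–5 yr: 320 × 40 = 12,800
  6–7 yr: 340 × 225 = 76,500
  8–9 yr: 100 × 320 = 32,000
  10+ yr: 100 × 210 = 21,000
Adjusted estimate = 142,300 / 860 = 165.465 → $165.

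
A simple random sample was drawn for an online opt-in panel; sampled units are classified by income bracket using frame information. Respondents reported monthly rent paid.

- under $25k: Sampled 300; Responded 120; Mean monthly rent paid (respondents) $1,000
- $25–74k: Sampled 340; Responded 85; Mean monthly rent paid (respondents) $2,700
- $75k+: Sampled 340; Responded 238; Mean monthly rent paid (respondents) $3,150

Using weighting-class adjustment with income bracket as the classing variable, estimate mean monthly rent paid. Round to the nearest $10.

Response rates by class: under $25k 120/300 = 40%, $25–74k 85/340 = 25%, $75k+ 238/340 = 70%.
With weight = n_sampled/n_responded per class, the weighted class total is n_sampled:
  under $25k: 300 × 1000 = 300,000
  $25–74k: 340 × 2700 = 918,000
  $75k+: 340 × 3150 = 1,071,000
Adjusted estimate = 2,289,000 / 980 = 2335.71 → $2,340.

$2,340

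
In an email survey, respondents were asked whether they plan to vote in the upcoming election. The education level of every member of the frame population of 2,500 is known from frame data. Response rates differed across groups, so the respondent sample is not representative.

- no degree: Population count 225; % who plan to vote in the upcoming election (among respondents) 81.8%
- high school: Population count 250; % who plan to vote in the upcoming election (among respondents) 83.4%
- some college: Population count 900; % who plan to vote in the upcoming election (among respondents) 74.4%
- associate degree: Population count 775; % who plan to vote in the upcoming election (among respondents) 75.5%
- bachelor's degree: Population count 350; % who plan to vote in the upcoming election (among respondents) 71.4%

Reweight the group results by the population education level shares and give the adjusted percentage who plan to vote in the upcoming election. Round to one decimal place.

Post-stratification weights by population share, not respondent share:
  no degree: (225/2,500) × 81.8 = 7.362
  high school: (250/2,500) × 83.4 = 8.34
  some college: (900/2,500) × 74.4 = 26.784
  associate degree: (775/2,500) × 75.5 = 23.405
  bachelor's degree: (350/2,500) × 71.4 = 9.996
Post-stratified estimate = 75.887 → 75.9%.

75.9%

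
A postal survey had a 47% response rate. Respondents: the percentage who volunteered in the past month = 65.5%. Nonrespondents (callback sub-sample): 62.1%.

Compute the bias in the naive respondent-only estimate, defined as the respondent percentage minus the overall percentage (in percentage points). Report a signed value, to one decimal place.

Nonresponse fraction = 1 − 0.47 = 0.53.
Bias = (nonresponse fraction) × (respondent percentage − nonrespondent percentage)
     = 0.53 × (65.5 − 62.1) = 0.53 × 3.4 = 1.802.

+1.8 percentage points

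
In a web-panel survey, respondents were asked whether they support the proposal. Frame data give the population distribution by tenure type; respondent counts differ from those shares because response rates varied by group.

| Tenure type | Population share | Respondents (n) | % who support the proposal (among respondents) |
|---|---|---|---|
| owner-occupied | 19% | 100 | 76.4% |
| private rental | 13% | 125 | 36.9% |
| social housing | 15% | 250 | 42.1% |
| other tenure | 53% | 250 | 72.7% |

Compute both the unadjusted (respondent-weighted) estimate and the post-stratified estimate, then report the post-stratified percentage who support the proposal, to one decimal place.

64.2%

Naive respondent-only estimate (weights = respondent counts):
  (100/725)×76.4 + (125/725)×36.9 + (250/725)×42.1 + (250/725)×72.7 = 56.4862%
Post-stratified estimate weights by population shares:
  0.19×76.4 + 0.13×36.9 + 0.15×42.1 + 0.53×72.7 = 64.159%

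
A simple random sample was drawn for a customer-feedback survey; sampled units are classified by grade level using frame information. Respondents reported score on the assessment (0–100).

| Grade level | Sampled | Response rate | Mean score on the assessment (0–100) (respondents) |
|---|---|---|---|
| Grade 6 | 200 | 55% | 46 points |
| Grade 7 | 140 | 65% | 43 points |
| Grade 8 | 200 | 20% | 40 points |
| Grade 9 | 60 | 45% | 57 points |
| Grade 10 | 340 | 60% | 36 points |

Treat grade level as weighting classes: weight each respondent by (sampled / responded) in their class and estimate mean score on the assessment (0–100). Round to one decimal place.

41.4

Each respondent's weight = sampled/responded in their class; summing within a class gives n_sampled, so:
  Grade 6: 200 × 46 = 9200
  Grade 7: 140 × 43 = 6020
  Grade 8: 200 × 40 = 8000
  Grade 9: 60 × 57 = 3420
  Grade 10: 340 × 36 = 12,240
Adjusted estimate = 38,880 / 940 = 41.3617 → 41.4.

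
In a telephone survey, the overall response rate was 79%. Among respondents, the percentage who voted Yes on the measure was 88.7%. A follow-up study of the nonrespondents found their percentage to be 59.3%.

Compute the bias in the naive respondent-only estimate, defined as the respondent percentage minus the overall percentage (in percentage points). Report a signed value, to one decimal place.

+6.2 percentage points

Nonresponse fraction = 1 − 0.79 = 0.21.
Bias = (nonresponse fraction) × (respondent percentage − nonrespondent percentage)
     = 0.21 × (88.7 − 59.3) = 0.21 × 29.4 = 6.174.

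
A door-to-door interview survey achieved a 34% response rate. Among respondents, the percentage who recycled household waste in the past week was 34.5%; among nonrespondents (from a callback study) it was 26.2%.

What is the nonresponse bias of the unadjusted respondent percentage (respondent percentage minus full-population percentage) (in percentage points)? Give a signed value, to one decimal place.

+5.5 percentage points

Nonresponse fraction = 1 − 0.34 = 0.66.
Bias = (nonresponse fraction) × (respondent percentage − nonrespondent percentage)
     = 0.66 × (34.5 − 26.2) = 0.66 × 8.3 = 5.478.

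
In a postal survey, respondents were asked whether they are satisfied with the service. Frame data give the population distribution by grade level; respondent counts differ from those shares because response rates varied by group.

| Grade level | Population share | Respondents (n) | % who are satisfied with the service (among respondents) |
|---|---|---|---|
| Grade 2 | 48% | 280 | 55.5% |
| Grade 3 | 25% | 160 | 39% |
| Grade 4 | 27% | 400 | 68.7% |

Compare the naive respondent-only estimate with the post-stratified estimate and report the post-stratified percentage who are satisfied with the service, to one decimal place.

Without adjustment, the pooled respondent share is:
  (280/840)×55.5 + (160/840)×39 + (400/840)×68.7 = 58.6429%
Post-stratifying to population shares instead:
  0.48×55.5 + 0.25×39 + 0.27×68.7 = 54.939%

54.9%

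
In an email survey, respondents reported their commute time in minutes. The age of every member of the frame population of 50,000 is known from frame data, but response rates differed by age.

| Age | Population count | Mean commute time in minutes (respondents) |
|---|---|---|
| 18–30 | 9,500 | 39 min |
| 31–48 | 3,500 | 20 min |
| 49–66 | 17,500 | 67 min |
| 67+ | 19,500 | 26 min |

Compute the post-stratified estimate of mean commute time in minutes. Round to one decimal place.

Each cell contributes population-share × respondent value:
  18–30: (9,500/50,000) × 39 = 7.41
  31–48: (3,500/50,000) × 20 = 1.4
  49–66: (17,500/50,000) × 67 = 23.45
  67+: (19,500/50,000) × 26 = 10.14
Post-stratified estimate = 42.4 → 42.4.

42.4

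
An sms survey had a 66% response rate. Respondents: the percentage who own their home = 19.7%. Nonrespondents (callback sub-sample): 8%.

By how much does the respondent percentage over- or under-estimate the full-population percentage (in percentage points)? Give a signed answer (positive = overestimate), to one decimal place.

Nonresponse fraction = 1 − 0.66 = 0.34.
Bias = (nonresponse fraction) × (respondent percentage − nonrespondent percentage)
     = 0.34 × (19.7 − 8) = 0.34 × 11.7 = 3.978.

+4.0 percentage points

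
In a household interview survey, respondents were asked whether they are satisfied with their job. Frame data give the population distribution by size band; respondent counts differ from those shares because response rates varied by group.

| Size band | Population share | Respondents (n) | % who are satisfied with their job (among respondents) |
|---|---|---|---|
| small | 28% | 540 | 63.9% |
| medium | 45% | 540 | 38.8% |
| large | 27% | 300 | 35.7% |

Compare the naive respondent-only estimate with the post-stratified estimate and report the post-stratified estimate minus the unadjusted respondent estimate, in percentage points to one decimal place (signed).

-3.0 percentage points

Naive respondent-only estimate (weights = respondent counts):
  (540/1380)×63.9 + (540/1380)×38.8 + (300/1380)×35.7 = 47.9478%
Post-stratifying to population shares instead:
  0.28×63.9 + 0.45×38.8 + 0.27×35.7 = 44.991%
Difference = 44.991 − 47.9478 = -2.9568 pp.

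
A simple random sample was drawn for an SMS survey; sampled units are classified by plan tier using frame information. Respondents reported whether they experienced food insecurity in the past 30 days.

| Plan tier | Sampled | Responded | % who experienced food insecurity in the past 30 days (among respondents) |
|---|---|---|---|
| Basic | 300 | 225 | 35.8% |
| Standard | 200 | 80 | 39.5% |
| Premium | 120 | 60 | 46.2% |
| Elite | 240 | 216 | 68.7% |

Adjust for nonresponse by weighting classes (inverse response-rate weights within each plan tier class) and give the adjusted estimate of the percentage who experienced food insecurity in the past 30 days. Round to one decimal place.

Class response rates: Basic 225/300 = 75%, Standard 80/200 = 40%, Premium 60/120 = 50%, Elite 216/240 = 90%.
Each respondent's weight = sampled/responded in their class; summing within a class gives n_sampled, so:
  Basic: 300 × 35.8 = 10,740
  Standard: 200 × 39.5 = 7900
  Premium: 120 × 46.2 = 5544
  Elite: 240 × 68.7 = 16,488
Adjusted estimate = 40,672 / 860 = 47.293 → 47.3%.

47.3%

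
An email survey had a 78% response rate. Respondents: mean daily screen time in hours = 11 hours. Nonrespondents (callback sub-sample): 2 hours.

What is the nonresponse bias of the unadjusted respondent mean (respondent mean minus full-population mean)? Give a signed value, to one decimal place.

+2.0

Nonresponse fraction = 1 − 0.78 = 0.22.
Bias = (nonresponse fraction) × (respondent mean − nonrespondent mean)
     = 0.22 × (11 − 2) = 0.22 × 9 = 1.98.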